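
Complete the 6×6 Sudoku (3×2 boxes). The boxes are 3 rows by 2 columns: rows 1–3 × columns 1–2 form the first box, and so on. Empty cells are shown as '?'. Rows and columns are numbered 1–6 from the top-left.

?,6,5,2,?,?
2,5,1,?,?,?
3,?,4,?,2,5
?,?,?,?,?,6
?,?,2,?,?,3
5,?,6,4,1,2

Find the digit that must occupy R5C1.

6

R2C6 = 4: row 2 has {1,2,5}; col 6 has {2,3,5,6}; box has {2,5} → only 4 remains.
R3C2 = 1: row 3 has {2,3,4,5}; col 2 has {5,6}; box has {2,3,5,6} → only 1 remains.
R3C4 = 6: row 3 has {1,2,3,4,5}; col 4 has {2,4}; box has {1,2,4,5} → only 6 remains.
R4C3 = 3: row 4 has {6}; col 3 has {1,2,4,5,6}; box has {2,4,6} → only 3 remains.
R5C2 = 4: row 5 has {2,3}; col 2 has {1,5,6}; box has {5} → only 4 remains.
R5C5 = 5: row 5 has {2,3,4}; col 5 has {1,2}; box has {1,2,3,6} → only 5 remains.
R6C2 = 3: row 6 has {1,2,4,5,6}; col 2 has {1,4,5,6}; box has {4,5} → only 3 remains.
R1C1 = 4: row 1 has {2,5,6}; col 1 has {2,3,5}; box has {1,2,3,5,6} → only 4 remains.
R1C5 = 3: row 1 has {2,4,5,6}; col 5 has {1,2,5}; box has {2,4,5} → only 3 remains.
R1C6 = 1: row 1 has {2,3,4,5,6}; col 6 has {2,3,4,5,6}; box has {2,3,4,5} → only 1 remains.
R2C4 = 3: row 2 has {1,2,4,5}; col 4 has {2,4,6}; box has {1,2,4,5,6} → only 3 remains.
R2C5 = 6: row 2 has {1,2,3,4,5}; col 5 has {1,2,3,5}; box has {1,2,3,4,5} → only 6 remains.
R4C1 = 1: row 4 has {3,6}; col 1 has {2,3,4,5}; box has {3,4,5} → only 1 remains.
R4C2 = 2: row 4 has {1,3,6}; col 2 has {1,3,4,5,6}; box has {1,3,4,5} → only 2 remains.
R4C4 = 5: row 4 has {1,2,3,6}; col 4 has {2,3,4,6}; box has {2,3,4,6} → only 5 remains.
R4C5 = 4: row 4 has {1,2,3,5,6}; col 5 has {1,2,3,5,6}; box has {1,2,3,5,6} → only 4 remains.
R5C1 = 6: row 5 has {2,3,4,5}; col 1 has {1,2,3,4,5}; box has {1,2,3,4,5} → only 6 remains.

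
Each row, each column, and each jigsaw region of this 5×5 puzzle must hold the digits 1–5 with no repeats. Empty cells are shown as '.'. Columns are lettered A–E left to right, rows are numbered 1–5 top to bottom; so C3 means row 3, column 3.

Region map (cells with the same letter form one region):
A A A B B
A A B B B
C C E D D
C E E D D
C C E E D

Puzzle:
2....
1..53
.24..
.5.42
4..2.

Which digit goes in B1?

D1 = 1: row 1 has {2}; col 4 has {2,4,5}; region has {3,5} → only 1 remains.
E1 = 4: row 1 has {1,2}; col 5 has {2,3}; region has {1,3,5} → only 4 remains.
B2 = 4: row 2 has {1,3,5}; col 2 has {2,5}; region has {1,2} → only 4 remains.
C2 = 2: row 2 has {1,3,4,5}; col 3 has {4}; region has {1,3,4,5} → only 2 remains.
D3 = 3: row 3 has {2,4}; col 4 has {1,2,4,5}; region has {2,4} → only 3 remains.
A4 = 3: row 4 has {2,4,5}; col 1 has {1,2,4}; region has {2,4} → only 3 remains.
C4 = 1: row 4 has {2,3,4,5}; col 3 has {2,4}; region has {2,4,5} → only 1 remains.
B5 = 1: row 5 has {2,4}; col 2 has {2,4,5}; region has {2,3,4} → only 1 remains.
C5 = 3: row 5 has {1,2,4}; col 3 has {1,2,4}; region has {1,2,4,5} → only 3 remains.
E5 = 5: row 5 has {1,2,3,4}; col 5 has {2,3,4}; region has {2,3,4} → only 5 remains.
B1 = 3: row 1 has {1,2,4}; col 2 has {1,2,4,5}; region has {1,2,4} → only 3 remains.

3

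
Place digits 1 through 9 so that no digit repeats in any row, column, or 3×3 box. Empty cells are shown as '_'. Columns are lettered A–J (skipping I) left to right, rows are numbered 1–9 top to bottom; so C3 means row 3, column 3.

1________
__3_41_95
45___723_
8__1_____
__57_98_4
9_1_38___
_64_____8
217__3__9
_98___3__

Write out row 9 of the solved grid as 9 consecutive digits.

598412376

A9 = 5: row 9 has {3,8,9}; col 1 has {1,2,4,8,9}; box has {1,2,4,6,7,8,9} → only 5 remains.
A7 = 3 (sole candidate).
A5 = 6 (sole candidate).
E5 = 2 (sole candidate).
H5 = 1 (sole candidate).
A2 = 7 (sole candidate).
G2 = 6 (sole candidate).
J3 = 1 (sole candidate).
C4 = 2 (sole candidate).
B5 = 3 (sole candidate).
J1 = 7 (sole candidate).
G1 = 4 (sole candidate).
H1 = 8 (sole candidate).
G8 = 5 (sole candidate).
B1 = 2 (sole candidate).
B2 = 8 (sole candidate).
D2 = 2 (sole candidate).
G6 = 7 (sole candidate).
G7 = 1 (sole candidate).
G4 = 9 (sole candidate).
B6 = 4 (sole candidate).
B4 = 7 (sole candidate).
D1 = 3 (hidden single in row 1).
J4 = 3 (hidden single in row 4).
F4 = 4 (hidden single in row 4).
E9 = 1: in row 9, 1 can only go here (every other open cell in that row sees a 1).
H9 = 7: in row 9, 7 can only go here (every other open cell in that row sees a 7).
H7 = 2 (sole candidate).
J9 = 6: row 9 has {1,3,5,7,8,9}; col 9 has {1,3,4,5,7,8,9}; box has {1,2,3,5,7,8,9} → only 6 remains.
J6 = 2 (sole candidate).
F7 = 5 (sole candidate).
H8 = 4 (sole candidate).
D9 = 4: row 9 has {1,3,5,6,7,8,9}; col 4 has {1,2,3,7}; box has {1,3,5} → only 4 remains.
F9 = 2: row 9 has {1,3,4,5,6,7,8,9}; col 6 has {1,3,4,5,7,8,9}; box has {1,3,4,5} → only 2 remains.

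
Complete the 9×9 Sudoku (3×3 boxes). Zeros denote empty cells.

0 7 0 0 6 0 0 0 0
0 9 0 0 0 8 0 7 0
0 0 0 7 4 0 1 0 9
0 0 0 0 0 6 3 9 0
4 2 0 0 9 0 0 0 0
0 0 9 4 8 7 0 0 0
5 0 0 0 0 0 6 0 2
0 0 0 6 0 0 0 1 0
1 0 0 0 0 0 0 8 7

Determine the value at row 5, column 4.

3

row 4, column 9 = 4: in row 4, 4 can only go here (every other open cell in that row sees a 4).
row 8, column 1 = 9: in column 1, 9 can only go here (every other open cell in that column sees a 9).
row 4, column 1 = 7: in column 1, 7 can only go here (every other open cell in that column sees a 7).
row 5, column 7 = 7: in row 5, 7 can only go here (every other open cell in that row sees a 7).
row 7, column 4 = 8: in column 4, 8 can only go here (every other open cell in that column sees an 8).
row 7, column 6 = 9: in row 7, 9 can only go here (every other open cell in that row sees a 9).
row 1, column 4 = 9: in row 1, 9 can only go here (every other open cell in that row sees a 9).
row 7, column 5 = 1: in row 7, 1 can only go here (every other open cell in that row sees a 1).
row 7, column 3 = 7: in row 7, 7 can only go here (every other open cell in that row sees a 7).
row 8, column 5 = 7: in row 8, 7 can only go here (every other open cell in that row sees a 7).
row 9, column 7 = 9: in row 9, 9 can only go here (every other open cell in that row sees a 9).
row 1, column 7 = 8: in column 7, 8 can only go here (every other open cell in that column sees an 8).
row 3, column 1 = 8: in column 1, 8 can only go here (every other open cell in that column sees an 8).
row 5, column 9 = 8: in column 9, 8 can only go here (every other open cell in that column sees an 8).
row 6, column 9 = 1: in column 9, 1 can only go here (every other open cell in that column sees a 1).
row 4, column 2 = 1: in column 2, 1 can only go here (every other open cell in that column sees a 1).
row 4, column 3 = 8: in row 4, 8 can only go here (every other open cell in that row sees an 8).
row 8, column 2 = 8: in row 8, 8 can only go here (every other open cell in that row sees an 8).
row 2, column 9 = 6: in column 9, 6 can only go here (every other open cell in that column sees a 6).
row 6, column 1 = 6: in column 1, 6 can only go here (every other open cell in that column sees a 6).
row 5, column 8 = 6: in row 5, 6 can only go here (every other open cell in that row sees a 6).
row 6, column 2 = 3: in row 6, 3 can only go here (every other open cell in that row sees a 3).
row 5, column 3 = 5: row 5 has {2,4,6,7,8,9}; col 3 has {7,8,9}; box has {1,2,3,4,6,7,8,9} → only 5 remains.
row 7, column 2 = 4: row 7 has {1,2,5,6,7,8,9}; col 2 has {1,2,3,7,8,9}; box has {1,5,7,8,9} → only 4 remains.
row 7, column 8 = 3: row 7 has {1,2,4,5,6,7,8,9}; col 8 has {1,6,7,8,9}; box has {1,2,6,7,8,9} → only 3 remains.
row 8, column 9 = 5: row 8 has {1,6,7,8,9}; col 9 has {1,2,4,6,7,8,9}; box has {1,2,3,6,7,8,9} → only 5 remains.
row 9, column 2 = 6: row 9 has {1,7,8,9}; col 2 has {1,2,3,4,7,8,9}; box has {1,4,5,7,8,9} → only 6 remains.
row 1, column 9 = 3: row 1 has {6,7,8,9}; col 9 has {1,2,4,5,6,7,8,9}; box has {1,6,7,8,9} → only 3 remains.
row 3, column 2 = 5: row 3 has {1,4,7,8,9}; col 2 has {1,2,3,4,6,7,8,9}; box has {7,8,9} → only 5 remains.
row 3, column 8 = 2: row 3 has {1,4,5,7,8,9}; col 8 has {1,3,6,7,8,9}; box has {1,3,6,7,8,9} → only 2 remains.
row 6, column 8 = 5: row 6 has {1,3,4,6,7,8,9}; col 8 has {1,2,3,6,7,8,9}; box has {1,3,4,6,7,8,9} → only 5 remains.
row 8, column 7 = 4: row 8 has {1,5,6,7,8,9}; col 7 has {1,3,6,7,8,9}; box has {1,2,3,5,6,7,8,9} → only 4 remains.
row 1, column 1 = 2: row 1 has {3,6,7,8,9}; col 1 has {1,4,5,6,7,8,9}; box has {5,7,8,9} → only 2 remains.
row 1, column 8 = 4: row 1 has {2,3,6,7,8,9}; col 8 has {1,2,3,5,6,7,8,9}; box has {1,2,3,6,7,8,9} → only 4 remains.
row 2, column 1 = 3: row 2 has {6,7,8,9}; col 1 has {1,2,4,5,6,7,8,9}; box has {2,5,7,8,9} → only 3 remains.
row 2, column 7 = 5: row 2 has {3,6,7,8,9}; col 7 has {1,3,4,6,7,8,9}; box has {1,2,3,4,6,7,8,9} → only 5 remains.
row 3, column 3 = 6: row 3 has {1,2,4,5,7,8,9}; col 3 has {5,7,8,9}; box has {2,3,5,7,8,9} → only 6 remains.
row 3, column 6 = 3: row 3 has {1,2,4,5,6,7,8,9}; col 6 has {6,7,8,9}; box has {4,6,7,8,9} → only 3 remains.
row 5, column 6 = 1: row 5 has {2,4,5,6,7,8,9}; col 6 has {3,6,7,8,9}; box has {4,6,7,8,9} → only 1 remains.
row 6, column 7 = 2: row 6 has {1,3,4,5,6,7,8,9}; col 7 has {1,3,4,5,6,7,8,9}; box has {1,3,4,5,6,7,8,9} → only 2 remains.
row 8, column 6 = 2: row 8 has {1,4,5,6,7,8,9}; col 6 has {1,3,6,7,8,9}; box has {1,6,7,8,9} → only 2 remains.
row 1, column 3 = 1: row 1 has {2,3,4,6,7,8,9}; col 3 has {5,6,7,8,9}; box has {2,3,5,6,7,8,9} → only 1 remains.
row 1, column 6 = 5: row 1 has {1,2,3,4,6,7,8,9}; col 6 has {1,2,3,6,7,8,9}; box has {3,4,6,7,8,9} → only 5 remains.
row 2, column 3 = 4: row 2 has {3,5,6,7,8,9}; col 3 has {1,5,6,7,8,9}; box has {1,2,3,5,6,7,8,9} → only 4 remains.
row 2, column 5 = 2: row 2 has {3,4,5,6,7,8,9}; col 5 has {1,4,6,7,8,9}; box has {3,4,5,6,7,8,9} → only 2 remains.
row 4, column 5 = 5: row 4 has {1,3,4,6,7,8,9}; col 5 has {1,2,4,6,7,8,9}; box has {1,4,6,7,8,9} → only 5 remains.
row 5, column 4 = 3: row 5 has {1,2,4,5,6,7,8,9}; col 4 has {4,6,7,8,9}; box has {1,4,5,6,7,8,9} → only 3 remains.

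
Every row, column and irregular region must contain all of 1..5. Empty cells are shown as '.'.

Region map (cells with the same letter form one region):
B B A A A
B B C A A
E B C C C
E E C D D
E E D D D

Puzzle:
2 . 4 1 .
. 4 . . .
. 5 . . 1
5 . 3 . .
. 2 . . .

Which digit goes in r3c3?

2

r1c2 = 3 (sole candidate).
r1c5 = 5 (sole candidate).
r2c1 = 1 (sole candidate).
r3c3 = 2: row 3 has {1,5}; col 3 has {3,4}; region has {1,3} → only 2 remains.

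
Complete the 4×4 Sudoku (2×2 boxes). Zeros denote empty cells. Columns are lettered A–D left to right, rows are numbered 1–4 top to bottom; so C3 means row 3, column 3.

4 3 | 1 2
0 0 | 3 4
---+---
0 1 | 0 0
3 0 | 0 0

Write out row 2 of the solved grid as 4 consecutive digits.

1234

B2 = 2: row 2 has {3,4}; col 2 has {1,3}; box has {3,4} → only 2 remains.
A3 = 2: row 3 has {1}; col 1 has {3,4}; box has {1,3} → only 2 remains.
C3 = 4: row 3 has {1,2}; col 3 has {1,3}; box has {} → only 4 remains.
D3 = 3: row 3 has {1,2,4}; col 4 has {2,4}; box has {4} → only 3 remains.
B4 = 4: row 4 has {3}; col 2 has {1,2,3}; box has {1,2,3} → only 4 remains.
C4 = 2: row 4 has {3,4}; col 3 has {1,3,4}; box has {3,4} → only 2 remains.
D4 = 1: row 4 has {2,3,4}; col 4 has {2,3,4}; box has {2,3,4} → only 1 remains.
A2 = 1: row 2 has {2,3,4}; col 1 has {2,3,4}; box has {2,3,4} → only 1 remains.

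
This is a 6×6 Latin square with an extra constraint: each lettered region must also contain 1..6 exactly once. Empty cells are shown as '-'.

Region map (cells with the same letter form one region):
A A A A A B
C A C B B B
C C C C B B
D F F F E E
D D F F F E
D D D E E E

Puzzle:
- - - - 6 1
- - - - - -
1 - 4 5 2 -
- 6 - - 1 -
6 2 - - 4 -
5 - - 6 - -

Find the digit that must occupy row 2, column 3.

row 3, column 2 = 3: row 3 has {1,2,4,5}; col 2 has {2,6}; region has {1,4,5} → only 3 remains.
row 3, column 6 = 6: row 3 has {1,2,3,4,5}; col 6 has {1}; region has {1,2} → only 6 remains.
row 6, column 5 = 3: row 6 has {5,6}; col 5 has {1,2,4,6}; region has {1,6} → only 3 remains.
row 2, column 1 = 2: row 2 has {}; col 1 has {1,5,6}; region has {1,3,4,5} → only 2 remains.
row 2, column 3 = 6: row 2 has {2}; col 3 has {4}; region has {1,2,3,4,5} → only 6 remains.

6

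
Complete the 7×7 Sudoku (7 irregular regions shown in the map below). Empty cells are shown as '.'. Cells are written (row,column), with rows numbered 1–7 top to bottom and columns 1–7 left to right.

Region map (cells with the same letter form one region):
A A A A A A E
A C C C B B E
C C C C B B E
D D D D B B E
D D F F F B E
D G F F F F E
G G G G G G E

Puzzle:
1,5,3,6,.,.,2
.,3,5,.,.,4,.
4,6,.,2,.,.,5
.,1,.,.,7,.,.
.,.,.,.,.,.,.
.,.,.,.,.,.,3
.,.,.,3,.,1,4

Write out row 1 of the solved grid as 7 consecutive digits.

1536472

(1,5) = 4: row 1 has {1,2,3,5,6}; col 5 has {7}; region has {1,3,5,6} → only 4 remains.
(1,6) = 7: row 1 has {1,2,3,4,5,6}; col 6 has {1,4}; region has {1,3,4,5,6} → only 7 remains.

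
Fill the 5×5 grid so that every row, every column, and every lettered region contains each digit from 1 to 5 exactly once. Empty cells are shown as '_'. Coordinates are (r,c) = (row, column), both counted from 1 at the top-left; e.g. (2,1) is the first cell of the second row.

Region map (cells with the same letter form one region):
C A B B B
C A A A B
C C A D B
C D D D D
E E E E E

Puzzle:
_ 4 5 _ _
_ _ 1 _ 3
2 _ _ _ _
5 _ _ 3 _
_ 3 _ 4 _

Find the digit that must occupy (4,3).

(2,1) = 4: row 2 has {1,3}; col 1 has {2,5}; region has {2,5} → only 4 remains.
(3,2) = 1: row 3 has {2}; col 2 has {3,4}; region has {2,4,5} → only 1 remains.
(3,3) = 3: row 3 has {1,2}; col 3 has {1,5}; region has {1,4} → only 3 remains.
(3,4) = 5: row 3 has {1,2,3}; col 4 has {3,4}; region has {3} → only 5 remains.
(3,5) = 4: row 3 has {1,2,3,5}; col 5 has {3}; region has {3,5} → only 4 remains.
(4,2) = 2: row 4 has {3,5}; col 2 has {1,3,4}; region has {3,5} → only 2 remains.
(4,3) = 4: row 4 has {2,3,5}; col 3 has {1,3,5}; region has {2,3,5} → only 4 remains.

4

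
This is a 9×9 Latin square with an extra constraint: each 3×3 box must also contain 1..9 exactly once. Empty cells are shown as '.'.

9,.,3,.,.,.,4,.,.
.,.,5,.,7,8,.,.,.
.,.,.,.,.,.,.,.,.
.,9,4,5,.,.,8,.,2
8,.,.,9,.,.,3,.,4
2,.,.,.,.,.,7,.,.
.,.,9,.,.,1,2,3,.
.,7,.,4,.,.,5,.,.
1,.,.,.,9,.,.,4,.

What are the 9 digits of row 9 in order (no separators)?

R9C7 = 6: row 9 has {1,4,9}; col 7 has {2,3,4,5,7,8}; box has {2,3,4,5} → only 6 remains.
R7C1 = 5: in column 1, 5 can only go here (every other open cell in that column sees a 5).
R7C2 = 4: in row 7, 4 can only go here (every other open cell in that row sees a 4).
R2C1 = 4: in row 2, 4 can only go here (every other open cell in that row sees a 4).
R9C6 = 5: in row 9, 5 can only go here (every other open cell in that row sees a 5).
R3C6 = 9: in column 6, 9 can only go here (every other open cell in that column sees a 9).
R3C7 = 1: row 3 has {9}; col 7 has {2,3,4,5,6,7,8}; box has {4} → only 1 remains.
R2C7 = 9: row 2 has {4,5,7,8}; col 7 has {1,2,3,4,5,6,7,8}; box has {1,4} → only 9 remains.
R3C5 = 4: in row 3, 4 can only go here (every other open cell in that row sees a 4).
R6C6 = 4: in row 6, 4 can only go here (every other open cell in that row sees a 4).
R1C5 = 5: in column 5, 5 can only go here (every other open cell in that column sees a 5).
Singles propagation stalls; R9C2 is still open with candidates {2,3,8}.
  Try R9C2 = 2: this forces R9C3=8, R9C9=7, R7C9=8, R8C3=6, R9C4=3; then box 2 has no cell left for 3 — contradiction.
  Try R9C2 = 8: this forces R9C3=2, R9C9=7, R7C9=8, R8C3=6, R9C4=3; then box 2 has no cell left for 3 — contradiction.
So R9C2 = 3.
R8C1 = 6 (sole candidate).
R3C1 = 7 (sole candidate).
R4C1 = 3 (sole candidate).
R4C6 = 7 (hidden single in row 4).
R5C3 = 7 (hidden single in row 5).
R6C3 = 1 (hidden single in column 3).
R3C3 = 6 (hidden single in column 3).
R8C6 = 3 (hidden single in column 6).
R6C5 = 3 (hidden single in column 5).
R6C4 = 8 (hidden single in row 6).
R1C8 = 7 (hidden single in column 8).
R8C9 = 1 (hidden single in column 9).
R8C8 = 9 (hidden single in row 8).
R6C9 = 9 (hidden single in row 6).
R3C8 = 8 (hidden single in column 8).
R1C9 = 6 (sole candidate).
R2C8 = 2 (sole candidate).
R2C9 = 3 (sole candidate).
R3C2 = 2 (sole candidate).
R3C4 = 3 (sole candidate).
R3C9 = 5 (sole candidate).
R1C6 = 2 (sole candidate).
R2C2 = 1 (sole candidate).
R2C4 = 6 (sole candidate).
R5C6 = 6 (sole candidate).
R7C4 = 7 (sole candidate).
R7C9 = 8 (sole candidate).
R9C4 = 2: row 9 has {1,3,4,5,6,9}; col 4 has {3,4,5,6,7,8,9}; box has {1,3,4,5,7,9} → only 2 remains.
R9C9 = 7: row 9 has {1,2,3,4,5,6,9}; col 9 has {1,2,3,4,5,6,8,9}; box has {1,2,3,4,5,6,8,9} → only 7 remains.
R1C2 = 8 (sole candidate).
R1C4 = 1 (sole candidate).
R4C5 = 1 (sole candidate).
R4C8 = 6 (sole candidate).
R5C2 = 5 (sole candidate).
R5C5 = 2 (sole candidate).
R5C8 = 1 (sole candidate).
R6C2 = 6 (sole candidate).
R6C8 = 5 (sole candidate).
R7C5 = 6 (sole candidate).
R8C5 = 8 (sole candidate).
R9C3 = 8: row 9 has {1,2,3,4,5,6,7,9}; col 3 has {1,3,4,5,6,7,9}; box has {1,3,4,5,6,7,9} → only 8 remains.

138295647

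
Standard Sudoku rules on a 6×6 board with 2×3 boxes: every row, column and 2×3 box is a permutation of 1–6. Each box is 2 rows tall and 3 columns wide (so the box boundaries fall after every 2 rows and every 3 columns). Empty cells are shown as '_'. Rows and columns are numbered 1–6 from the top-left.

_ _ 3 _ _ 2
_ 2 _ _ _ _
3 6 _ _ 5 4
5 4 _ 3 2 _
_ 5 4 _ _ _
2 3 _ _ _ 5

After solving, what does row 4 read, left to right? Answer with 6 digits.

541326

R1C2 = 1: row 1 has {2,3}; col 2 has {2,3,4,5,6}; box has {2,3} → only 1 remains.
R3C4 = 1: row 3 has {3,4,5,6}; col 4 has {3}; box has {2,3,4,5} → only 1 remains.
R4C3 = 1: row 4 has {2,3,4,5}; col 3 has {3,4}; box has {3,4,5,6} → only 1 remains.
R4C6 = 6: row 4 has {1,2,3,4,5}; col 6 has {2,4,5}; box has {1,2,3,4,5} → only 6 remains.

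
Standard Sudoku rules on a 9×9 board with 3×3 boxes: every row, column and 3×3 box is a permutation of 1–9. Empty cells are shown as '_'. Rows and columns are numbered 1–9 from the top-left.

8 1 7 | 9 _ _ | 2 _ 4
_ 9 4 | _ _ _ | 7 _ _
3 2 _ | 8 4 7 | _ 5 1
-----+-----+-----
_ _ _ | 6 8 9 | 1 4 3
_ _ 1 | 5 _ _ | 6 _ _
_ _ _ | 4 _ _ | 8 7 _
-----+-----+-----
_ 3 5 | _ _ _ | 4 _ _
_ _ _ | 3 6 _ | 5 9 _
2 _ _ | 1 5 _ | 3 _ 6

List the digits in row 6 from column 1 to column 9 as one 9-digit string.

R1C5 = 3: row 1 has {1,2,4,7,8,9}; col 5 has {4,5,6,8}; box has {4,7,8,9} → only 3 remains.
R1C8 = 6: row 1 has {1,2,3,4,7,8,9}; col 8 has {4,5,7,9}; box has {1,2,4,5,7} → only 6 remains.
R2C4 = 2: row 2 has {4,7,9}; col 4 has {1,3,4,5,6,8,9}; box has {3,4,7,8,9} → only 2 remains.
R2C5 = 1: row 2 has {2,4,7,9}; col 5 has {3,4,5,6,8}; box has {2,3,4,7,8,9} → only 1 remains.
R2C9 = 8: row 2 has {1,2,4,7,9}; col 9 has {1,3,4,6}; box has {1,2,4,5,6,7} → only 8 remains.
R3C3 = 6: row 3 has {1,2,3,4,5,7,8}; col 3 has {1,4,5,7}; box has {1,2,3,4,7,8,9} → only 6 remains.
R3C7 = 9: row 3 has {1,2,3,4,5,6,7,8}; col 7 has {1,2,3,4,5,6,7,8}; box has {1,2,4,5,6,7,8} → only 9 remains.
R4C3 = 2: row 4 has {1,3,4,6,8,9}; col 3 has {1,4,5,6,7}; box has {1} → only 2 remains.
R5C8 = 2: row 5 has {1,5,6}; col 8 has {4,5,6,7,9}; box has {1,3,4,6,7,8} → only 2 remains.
R5C9 = 9: row 5 has {1,2,5,6}; col 9 has {1,3,4,6,8}; box has {1,2,3,4,6,7,8} → only 9 remains.
R6C5 = 2: row 6 has {4,7,8}; col 5 has {1,3,4,5,6,8}; box has {4,5,6,8,9} → only 2 remains.
R6C9 = 5: row 6 has {2,4,7,8}; col 9 has {1,3,4,6,8,9}; box has {1,2,3,4,6,7,8,9} → only 5 remains.
R7C4 = 7: row 7 has {3,4,5}; col 4 has {1,2,3,4,5,6,8,9}; box has {1,3,5,6} → only 7 remains.
R7C5 = 9: row 7 has {3,4,5,7}; col 5 has {1,2,3,4,5,6,8}; box has {1,3,5,6,7} → only 9 remains.
R7C9 = 2: row 7 has {3,4,5,7,9}; col 9 has {1,3,4,5,6,8,9}; box has {3,4,5,6,9} → only 2 remains.
R8C3 = 8: row 8 has {3,5,6,9}; col 3 has {1,2,4,5,6,7}; box has {2,3,5} → only 8 remains.
R8C9 = 7: row 8 has {3,5,6,8,9}; col 9 has {1,2,3,4,5,6,8,9}; box has {2,3,4,5,6,9} → only 7 remains.
R9C3 = 9: row 9 has {1,2,3,5,6}; col 3 has {1,2,4,5,6,7,8}; box has {2,3,5,8} → only 9 remains.
R9C8 = 8: row 9 has {1,2,3,5,6,9}; col 8 has {2,4,5,6,7,9}; box has {2,3,4,5,6,7,9} → only 8 remains.
R1C6 = 5: row 1 has {1,2,3,4,6,7,8,9}; col 6 has {7,9}; box has {1,2,3,4,7,8,9} → only 5 remains.
R2C1 = 5: row 2 has {1,2,4,7,8,9}; col 1 has {2,3,8}; box has {1,2,3,4,6,7,8,9} → only 5 remains.
R2C6 = 6: row 2 has {1,2,4,5,7,8,9}; col 6 has {5,7,9}; box has {1,2,3,4,5,7,8,9} → only 6 remains.
R2C8 = 3: row 2 has {1,2,4,5,6,7,8,9}; col 8 has {2,4,5,6,7,8,9}; box has {1,2,4,5,6,7,8,9} → only 3 remains.
R4C1 = 7: row 4 has {1,2,3,4,6,8,9}; col 1 has {2,3,5,8}; box has {1,2} → only 7 remains.
R4C2 = 5: row 4 has {1,2,3,4,6,7,8,9}; col 2 has {1,2,3,9}; box has {1,2,7} → only 5 remains.
R5C1 = 4: row 5 has {1,2,5,6,9}; col 1 has {2,3,5,7,8}; box has {1,2,5,7} → only 4 remains.
R5C2 = 8: row 5 has {1,2,4,5,6,9}; col 2 has {1,2,3,5,9}; box has {1,2,4,5,7} → only 8 remains.
R5C5 = 7: row 5 has {1,2,4,5,6,8,9}; col 5 has {1,2,3,4,5,6,8,9}; box has {2,4,5,6,8,9} → only 7 remains.
R5C6 = 3: row 5 has {1,2,4,5,6,7,8,9}; col 6 has {5,6,7,9}; box has {2,4,5,6,7,8,9} → only 3 remains.
R6C2 = 6: row 6 has {2,4,5,7,8}; col 2 has {1,2,3,5,8,9}; box has {1,2,4,5,7,8} → only 6 remains.
R6C3 = 3: row 6 has {2,4,5,6,7,8}; col 3 has {1,2,4,5,6,7,8,9}; box has {1,2,4,5,6,7,8} → only 3 remains.
R6C6 = 1: row 6 has {2,3,4,5,6,7,8}; col 6 has {3,5,6,7,9}; box has {2,3,4,5,6,7,8,9} → only 1 remains.
R7C6 = 8: row 7 has {2,3,4,5,7,9}; col 6 has {1,3,5,6,7,9}; box has {1,3,5,6,7,9} → only 8 remains.
R7C8 = 1: row 7 has {2,3,4,5,7,8,9}; col 8 has {2,3,4,5,6,7,8,9}; box has {2,3,4,5,6,7,8,9} → only 1 remains.
R8C1 = 1: row 8 has {3,5,6,7,8,9}; col 1 has {2,3,4,5,7,8}; box has {2,3,5,8,9} → only 1 remains.
R8C2 = 4: row 8 has {1,3,5,6,7,8,9}; col 2 has {1,2,3,5,6,8,9}; box has {1,2,3,5,8,9} → only 4 remains.
R8C6 = 2: row 8 has {1,3,4,5,6,7,8,9}; col 6 has {1,3,5,6,7,8,9}; box has {1,3,5,6,7,8,9} → only 2 remains.
R9C2 = 7: row 9 has {1,2,3,5,6,8,9}; col 2 has {1,2,3,4,5,6,8,9}; box has {1,2,3,4,5,8,9} → only 7 remains.
R9C6 = 4: row 9 has {1,2,3,5,6,7,8,9}; col 6 has {1,2,3,5,6,7,8,9}; box has {1,2,3,5,6,7,8,9} → only 4 remains.
R6C1 = 9: row 6 has {1,2,3,4,5,6,7,8}; col 1 has {1,2,3,4,5,7,8}; box has {1,2,3,4,5,6,7,8} → only 9 remains.

963421875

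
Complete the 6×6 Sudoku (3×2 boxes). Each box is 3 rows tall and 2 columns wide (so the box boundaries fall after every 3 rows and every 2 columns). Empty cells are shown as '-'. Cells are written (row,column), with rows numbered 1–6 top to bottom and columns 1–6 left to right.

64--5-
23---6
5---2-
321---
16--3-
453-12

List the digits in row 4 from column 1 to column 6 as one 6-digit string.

321564

(1,3) = 2: row 1 has {4,5,6}; col 3 has {1,3}; box has {} → only 2 remains.
(2,5) = 4: row 2 has {2,3,6}; col 5 has {1,2,3,5}; box has {2,5,6} → only 4 remains.
(3,2) = 1: row 3 has {2,5}; col 2 has {2,3,4,5,6}; box has {2,3,4,5,6} → only 1 remains.
(3,6) = 3: row 3 has {1,2,5}; col 6 has {2,6}; box has {2,4,5,6} → only 3 remains.
(4,5) = 6: row 4 has {1,2,3}; col 5 has {1,2,3,4,5}; box has {1,2,3} → only 6 remains.
(6,4) = 6: row 6 has {1,2,3,4,5}; col 4 has {}; box has {1,3} → only 6 remains.
(1,6) = 1: row 1 has {2,4,5,6}; col 6 has {2,3,6}; box has {2,3,4,5,6} → only 1 remains.
(2,3) = 5: row 2 has {2,3,4,6}; col 3 has {1,2,3}; box has {2} → only 5 remains.
(2,4) = 1: row 2 has {2,3,4,5,6}; col 4 has {6}; box has {2,5} → only 1 remains.
(3,4) = 4: row 3 has {1,2,3,5}; col 4 has {1,6}; box has {1,2,5} → only 4 remains.
(4,4) = 5: row 4 has {1,2,3,6}; col 4 has {1,4,6}; box has {1,3,6} → only 5 remains.
(4,6) = 4: row 4 has {1,2,3,5,6}; col 6 has {1,2,3,6}; box has {1,2,3,6} → only 4 remains.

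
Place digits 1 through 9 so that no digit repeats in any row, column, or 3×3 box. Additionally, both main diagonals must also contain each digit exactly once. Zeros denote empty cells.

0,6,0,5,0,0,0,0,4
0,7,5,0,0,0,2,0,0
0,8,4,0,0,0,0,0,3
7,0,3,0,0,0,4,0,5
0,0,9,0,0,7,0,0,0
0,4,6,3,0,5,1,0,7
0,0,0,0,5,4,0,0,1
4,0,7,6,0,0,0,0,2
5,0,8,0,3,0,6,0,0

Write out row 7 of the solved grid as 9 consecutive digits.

R7C3 = 2: row 7 has {1,4,5}; col 3 has {3,4,5,6,7,8,9}; box has {4,5,7,8}; anti-diagonal has {3,4,5} → only 2 remains.
R9C9 = 9: row 9 has {3,5,6,8}; col 9 has {1,2,3,4,5,7}; box has {1,2,6}; main diagonal has {4,5,7} → only 9 remains.
R1C3 = 1: row 1 has {4,5,6}; col 3 has {2,3,4,5,6,7,8,9}; box has {4,5,6,7,8} → only 1 remains.
R9C2 = 1: row 9 has {3,5,6,8,9}; col 2 has {4,6,7,8}; box has {2,4,5,7,8} → only 1 remains.
R9C6 = 2: row 9 has {1,3,5,6,8,9}; col 6 has {4,5,7}; box has {3,4,5,6} → only 2 remains.
R4C2 = 2: row 4 has {3,4,5,7}; col 2 has {1,4,6,7,8}; box has {3,4,6,7,9} → only 2 remains.
R5C2 = 5: row 5 has {7,9}; col 2 has {1,2,4,6,7,8}; box has {2,3,4,6,7,9} → only 5 remains.
R6C1 = 8: row 6 has {1,3,4,5,6,7}; col 1 has {4,5,7}; box has {2,3,4,5,6,7,9} → only 8 remains.
R8C2 = 9: row 8 has {2,4,6,7}; col 2 has {1,2,4,5,6,7,8}; box has {1,2,4,5,7,8}; anti-diagonal has {2,3,4,5} → only 9 remains.
R9C4 = 7: row 9 has {1,2,3,5,6,8,9}; col 4 has {3,5,6}; box has {2,3,4,5,6} → only 7 remains.
R9C8 = 4: row 9 has {1,2,3,5,6,7,8,9}; col 8 has {}; box has {1,2,6,9} → only 4 remains.
R3C7 = 7: row 3 has {3,4,8}; col 7 has {1,2,4,6}; box has {2,3,4}; anti-diagonal has {2,3,4,5,9} → only 7 remains.
R5C1 = 1: row 5 has {5,7,9}; col 1 has {4,5,7,8}; box has {2,3,4,5,6,7,8,9} → only 1 remains.
R7C2 = 3: row 7 has {1,2,4,5}; col 2 has {1,2,4,5,6,7,8,9}; box has {1,2,4,5,7,8,9} → only 3 remains.
R7C7 = 8: row 7 has {1,2,3,4,5}; col 7 has {1,2,4,6,7}; box has {1,2,4,6,9}; main diagonal has {4,5,7,9} → only 8 remains.
R7C8 = 7: row 7 has {1,2,3,4,5,8}; col 8 has {4}; box has {1,2,4,6,8,9} → only 7 remains.
R8C8 = 3: row 8 has {2,4,6,7,9}; col 8 has {4,7}; box has {1,2,4,6,7,8,9}; main diagonal has {4,5,7,8,9} → only 3 remains.
R1C1 = 2: row 1 has {1,4,5,6}; col 1 has {1,4,5,7,8}; box has {1,4,5,6,7,8}; main diagonal has {3,4,5,7,8,9} → only 2 remains.
R1C7 = 9: row 1 has {1,2,4,5,6}; col 7 has {1,2,4,6,7,8}; box has {2,3,4,7} → only 9 remains.
R1C8 = 8: row 1 has {1,2,4,5,6,9}; col 8 has {3,4,7}; box has {2,3,4,7,9} → only 8 remains.
R2C9 = 6: row 2 has {2,5,7}; col 9 has {1,2,3,4,5,7,9}; box has {2,3,4,7,8,9} → only 6 remains.
R3C1 = 9: row 3 has {3,4,7,8}; col 1 has {1,2,4,5,7,8}; box has {1,2,4,5,6,7,8} → only 9 remains.
R4C4 = 1: row 4 has {2,3,4,5,7}; col 4 has {3,5,6,7}; box has {3,5,7}; main diagonal has {2,3,4,5,7,8,9} → only 1 remains.
R5C5 = 6: row 5 has {1,5,7,9}; col 5 has {3,5}; box has {1,3,5,7}; main diagonal has {1,2,3,4,5,7,8,9}; anti-diagonal has {2,3,4,5,7,9} → only 6 remains.
R5C7 = 3: row 5 has {1,5,6,7,9}; col 7 has {1,2,4,6,7,8,9}; box has {1,4,5,7} → only 3 remains.
R5C8 = 2: row 5 has {1,3,5,6,7,9}; col 8 has {3,4,7,8}; box has {1,3,4,5,7} → only 2 remains.
R5C9 = 8: row 5 has {1,2,3,5,6,7,9}; col 9 has {1,2,3,4,5,6,7,9}; box has {1,2,3,4,5,7} → only 8 remains.
R6C8 = 9: row 6 has {1,3,4,5,6,7,8}; col 8 has {2,3,4,7,8}; box has {1,2,3,4,5,7,8} → only 9 remains.
R7C1 = 6: row 7 has {1,2,3,4,5,7,8}; col 1 has {1,2,4,5,7,8,9}; box has {1,2,3,4,5,7,8,9} → only 6 remains.
R7C4 = 9: row 7 has {1,2,3,4,5,6,7,8}; col 4 has {1,3,5,6,7}; box has {2,3,4,5,6,7} → only 9 remains.

632954871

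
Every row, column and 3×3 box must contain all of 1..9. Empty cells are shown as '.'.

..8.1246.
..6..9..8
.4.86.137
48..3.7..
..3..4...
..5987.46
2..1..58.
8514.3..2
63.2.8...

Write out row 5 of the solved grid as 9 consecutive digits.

R2C7 = 2 (sole candidate).
R2C8 = 5 (sole candidate).
R3C6 = 5 (sole candidate).
R6C1 = 1 (sole candidate).
R6C2 = 2 (sole candidate).
R6C7 = 3 (sole candidate).
R7C6 = 6 (sole candidate).
R9C7 = 9 (sole candidate).
R1C9 = 9 (sole candidate).
R3C1 = 9 (sole candidate).
R3C3 = 2 (sole candidate).
R4C3 = 9 (sole candidate).
R4C6 = 1 (sole candidate).
R4C8 = 2 (sole candidate).
R4C9 = 5 (sole candidate).
R5C1 = 7: row 5 has {3,4}; col 1 has {1,2,4,6,8,9}; box has {1,2,3,4,5,8,9} → only 7 remains.
R5C2 = 6: row 5 has {3,4,7}; col 2 has {2,3,4,5,8}; box has {1,2,3,4,5,7,8,9} → only 6 remains.
R5C4 = 5: row 5 has {3,4,6,7}; col 4 has {1,2,4,8,9}; box has {1,3,4,7,8,9} → only 5 remains.
R5C5 = 2: row 5 has {3,4,5,6,7}; col 5 has {1,3,6,8}; box has {1,3,4,5,7,8,9} → only 2 remains.
R5C7 = 8: row 5 has {2,3,4,5,6,7}; col 7 has {1,2,3,4,5,7,9}; box has {2,3,4,5,6,7} → only 8 remains.
R5C9 = 1: row 5 has {2,3,4,5,6,7,8}; col 9 has {2,5,6,7,8,9}; box has {2,3,4,5,6,7,8} → only 1 remains.
R8C7 = 6 (sole candidate).
R8C8 = 7 (sole candidate).
R9C8 = 1 (sole candidate).
R9C9 = 4 (sole candidate).
R1C2 = 7 (sole candidate).
R1C4 = 3 (sole candidate).
R2C1 = 3 (sole candidate).
R2C2 = 1 (sole candidate).
R2C4 = 7 (sole candidate).
R2C5 = 4 (sole candidate).
R4C4 = 6 (sole candidate).
R5C8 = 9: row 5 has {1,2,3,4,5,6,7,8}; col 8 has {1,2,3,4,5,6,7,8}; box has {1,2,3,4,5,6,7,8} → only 9 remains.

763524891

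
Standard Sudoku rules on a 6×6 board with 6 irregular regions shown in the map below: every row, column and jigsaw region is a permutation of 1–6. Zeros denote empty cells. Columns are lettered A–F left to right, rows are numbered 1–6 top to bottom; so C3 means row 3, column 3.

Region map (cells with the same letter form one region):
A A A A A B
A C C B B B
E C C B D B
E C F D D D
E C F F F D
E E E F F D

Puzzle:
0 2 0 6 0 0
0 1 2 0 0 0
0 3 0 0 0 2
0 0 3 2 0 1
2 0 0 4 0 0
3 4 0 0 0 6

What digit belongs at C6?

E2 = 6: in row 2, 6 can only go here (every other open cell in that row sees a 6).
E4 = 4: in row 4, 4 can only go here (every other open cell in that row sees a 4).
E3 = 5: row 3 has {2,3}; col 5 has {4,6}; region has {1,2,4,6} → only 5 remains.
E5 = 1: row 5 has {2,4}; col 5 has {4,5,6}; region has {3,4} → only 1 remains.
F5 = 3: row 5 has {1,2,4}; col 6 has {1,2,6}; region has {1,2,4,5,6} → only 3 remains.
D6 = 5: row 6 has {3,4,6}; col 4 has {2,4,6}; region has {1,3,4} → only 5 remains.
E6 = 2: row 6 has {3,4,5,6}; col 5 has {1,4,5,6}; region has {1,3,4,5} → only 2 remains.
E1 = 3: row 1 has {2,6}; col 5 has {1,2,4,5,6}; region has {2,6} → only 3 remains.
D2 = 3: row 2 has {1,2,6}; col 4 has {2,4,5,6}; region has {2,6} → only 3 remains.
D3 = 1: row 3 has {2,3,5}; col 4 has {2,3,4,5,6}; region has {2,3,6} → only 1 remains.
C5 = 6: row 5 has {1,2,3,4}; col 3 has {2,3}; region has {1,2,3,4,5} → only 6 remains.
C6 = 1: row 6 has {2,3,4,5,6}; col 3 has {2,3,6}; region has {2,3,4} → only 1 remains.

1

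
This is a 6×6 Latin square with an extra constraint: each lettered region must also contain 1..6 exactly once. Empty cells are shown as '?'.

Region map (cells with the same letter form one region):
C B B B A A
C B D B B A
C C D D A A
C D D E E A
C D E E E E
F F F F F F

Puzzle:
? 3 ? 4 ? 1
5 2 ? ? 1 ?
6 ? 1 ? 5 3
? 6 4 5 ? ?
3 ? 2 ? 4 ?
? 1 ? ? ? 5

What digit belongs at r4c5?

r1c1 = 2 (sole candidate).
r1c5 = 6 (sole candidate).
r2c3 = 3 (sole candidate).
r2c4 = 6 (sole candidate).
r2c6 = 4 (sole candidate).
r3c2 = 4 (sole candidate).
r3c4 = 2 (sole candidate).
r4c1 = 1 (sole candidate).
r4c5 = 3: row 4 has {1,4,5,6}; col 5 has {1,4,5,6}; region has {2,4,5} → only 3 remains.

3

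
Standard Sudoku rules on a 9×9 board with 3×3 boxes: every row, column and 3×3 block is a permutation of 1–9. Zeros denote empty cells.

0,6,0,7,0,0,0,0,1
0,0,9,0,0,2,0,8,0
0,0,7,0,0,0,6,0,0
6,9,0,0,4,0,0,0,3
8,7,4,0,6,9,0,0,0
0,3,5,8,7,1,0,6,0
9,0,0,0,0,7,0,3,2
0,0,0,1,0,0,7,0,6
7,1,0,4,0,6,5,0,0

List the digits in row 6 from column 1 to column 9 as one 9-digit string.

235871469

row 4, column 6 = 5: row 4 has {3,4,6,9}; col 6 has {1,2,6,7,9}; box has {1,4,6,7,8,9} → only 5 remains.
row 5, column 9 = 5: row 5 has {4,6,7,8,9}; col 9 has {1,2,3,6}; box has {3,6} → only 5 remains.
row 6, column 1 = 2: row 6 has {1,3,5,6,7,8}; col 1 has {6,7,8,9}; box has {3,4,5,6,7,8,9} → only 2 remains.
row 7, column 4 = 5: row 7 has {2,3,7,9}; col 4 has {1,4,7,8}; box has {1,4,6,7} → only 5 remains.
row 7, column 5 = 8: row 7 has {2,3,5,7,9}; col 5 has {4,6,7}; box has {1,4,5,6,7} → only 8 remains.
row 8, column 6 = 3: row 8 has {1,6,7}; col 6 has {1,2,5,6,7,9}; box has {1,4,5,6,7,8} → only 3 remains.
row 9, column 8 = 9: row 9 has {1,4,5,6,7}; col 8 has {3,6,8}; box has {2,3,5,6,7} → only 9 remains.
row 9, column 9 = 8: row 9 has {1,4,5,6,7,9}; col 9 has {1,2,3,5,6}; box has {2,3,5,6,7,9} → only 8 remains.
row 4, column 3 = 1: row 4 has {3,4,5,6,9}; col 3 has {4,5,7,9}; box has {2,3,4,5,6,7,8,9} → only 1 remains.
row 4, column 4 = 2: row 4 has {1,3,4,5,6,9}; col 4 has {1,4,5,7,8}; box has {1,4,5,6,7,8,9} → only 2 remains.
row 4, column 7 = 8: row 4 has {1,2,3,4,5,6,9}; col 7 has {5,6,7}; box has {3,5,6} → only 8 remains.
row 4, column 8 = 7: row 4 has {1,2,3,4,5,6,8,9}; col 8 has {3,6,8,9}; box has {3,5,6,8} → only 7 remains.
row 5, column 4 = 3: row 5 has {4,5,6,7,8,9}; col 4 has {1,2,4,5,7,8}; box has {1,2,4,5,6,7,8,9} → only 3 remains.
row 7, column 2 = 4: row 7 has {2,3,5,7,8,9}; col 2 has {1,3,6,7,9}; box has {1,7,9} → only 4 remains.
row 7, column 3 = 6: row 7 has {2,3,4,5,7,8,9}; col 3 has {1,4,5,7,9}; box has {1,4,7,9} → only 6 remains.
row 7, column 7 = 1: row 7 has {2,3,4,5,6,7,8,9}; col 7 has {5,6,7,8}; box has {2,3,5,6,7,8,9} → only 1 remains.
row 8, column 1 = 5: row 8 has {1,3,6,7}; col 1 has {2,6,7,8,9}; box has {1,4,6,7,9} → only 5 remains.
row 8, column 8 = 4: row 8 has {1,3,5,6,7}; col 8 has {3,6,7,8,9}; box has {1,2,3,5,6,7,8,9} → only 4 remains.
row 9, column 5 = 2: row 9 has {1,4,5,6,7,8,9}; col 5 has {4,6,7,8}; box has {1,3,4,5,6,7,8} → only 2 remains.
row 2, column 2 = 5: row 2 has {2,8,9}; col 2 has {1,3,4,6,7,9}; box has {6,7,9} → only 5 remains.
row 2, column 4 = 6: row 2 has {2,5,8,9}; col 4 has {1,2,3,4,5,7,8}; box has {2,7} → only 6 remains.
row 3, column 4 = 9: row 3 has {6,7}; col 4 has {1,2,3,4,5,6,7,8}; box has {2,6,7} → only 9 remains.
row 3, column 9 = 4: row 3 has {6,7,9}; col 9 has {1,2,3,5,6,8}; box has {1,6,8} → only 4 remains.
row 5, column 7 = 2: row 5 has {3,4,5,6,7,8,9}; col 7 has {1,5,6,7,8}; box has {3,5,6,7,8} → only 2 remains.
row 5, column 8 = 1: row 5 has {2,3,4,5,6,7,8,9}; col 8 has {3,4,6,7,8,9}; box has {2,3,5,6,7,8} → only 1 remains.
row 6, column 9 = 9: row 6 has {1,2,3,5,6,7,8}; col 9 has {1,2,3,4,5,6,8}; box has {1,2,3,5,6,7,8} → only 9 remains.
row 8, column 5 = 9: row 8 has {1,3,4,5,6,7}; col 5 has {2,4,6,7,8}; box has {1,2,3,4,5,6,7,8} → only 9 remains.
row 9, column 3 = 3: row 9 has {1,2,4,5,6,7,8,9}; col 3 has {1,4,5,6,7,9}; box has {1,4,5,6,7,9} → only 3 remains.
row 2, column 7 = 3: row 2 has {2,5,6,8,9}; col 7 has {1,2,5,6,7,8}; box has {1,4,6,8} → only 3 remains.
row 2, column 9 = 7: row 2 has {2,3,5,6,8,9}; col 9 has {1,2,3,4,5,6,8,9}; box has {1,3,4,6,8} → only 7 remains.
row 3, column 6 = 8: row 3 has {4,6,7,9}; col 6 has {1,2,3,5,6,7,9}; box has {2,6,7,9} → only 8 remains.
row 6, column 7 = 4: row 6 has {1,2,3,5,6,7,8,9}; col 7 has {1,2,3,5,6,7,8}; box has {1,2,3,5,6,7,8,9} → only 4 remains.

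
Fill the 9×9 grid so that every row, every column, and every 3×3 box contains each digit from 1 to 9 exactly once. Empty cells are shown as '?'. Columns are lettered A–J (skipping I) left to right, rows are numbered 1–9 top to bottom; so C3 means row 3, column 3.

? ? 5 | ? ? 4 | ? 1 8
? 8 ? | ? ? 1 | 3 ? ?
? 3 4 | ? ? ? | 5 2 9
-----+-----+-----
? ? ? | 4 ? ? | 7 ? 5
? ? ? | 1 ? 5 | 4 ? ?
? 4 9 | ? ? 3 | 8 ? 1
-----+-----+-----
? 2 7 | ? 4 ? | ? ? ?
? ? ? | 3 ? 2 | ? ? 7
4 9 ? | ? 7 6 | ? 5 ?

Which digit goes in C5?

G1 = 6 (sole candidate).
J2 = 4 (sole candidate).
H6 = 6 (sole candidate).
D9 = 8 (sole candidate).
B1 = 7 (sole candidate).
H2 = 7 (sole candidate).
B5 = 6 (sole candidate).
E6 = 2 (sole candidate).
F7 = 9 (sole candidate).
G7 = 1 (sole candidate).
G8 = 9 (sole candidate).
G9 = 2 (sole candidate).
J9 = 3 (sole candidate).
B4 = 1 (sole candidate).
F4 = 8 (sole candidate).
E5 = 9 (sole candidate).
H5 = 3 (sole candidate).
J5 = 2 (sole candidate).
D6 = 7 (sole candidate).
D7 = 5 (sole candidate).
H7 = 8 (sole candidate).
J7 = 6 (sole candidate).
B8 = 5 (sole candidate).
E8 = 1 (sole candidate).
H8 = 4 (sole candidate).
C9 = 1 (sole candidate).
E1 = 3 (sole candidate).
D3 = 6 (sole candidate).
E3 = 8 (sole candidate).
F3 = 7 (sole candidate).
E4 = 6 (sole candidate).
H4 = 9 (sole candidate).
C5 = 8: row 5 has {1,2,3,4,5,6,9}; col 3 has {1,4,5,7,9}; box has {1,4,6,9} → only 8 remains.

8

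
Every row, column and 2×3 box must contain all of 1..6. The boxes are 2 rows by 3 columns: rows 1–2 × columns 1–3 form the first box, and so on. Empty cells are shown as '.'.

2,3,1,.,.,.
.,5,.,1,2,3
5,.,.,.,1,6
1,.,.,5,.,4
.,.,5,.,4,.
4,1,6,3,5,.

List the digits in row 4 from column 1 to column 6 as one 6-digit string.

162534

r1c5 = 6 (sole candidate).
r1c6 = 5 (sole candidate).
r2c1 = 6 (sole candidate).
r2c3 = 4 (sole candidate).
r3c4 = 2 (sole candidate).
r4c5 = 3: row 4 has {1,4,5}; col 5 has {1,2,4,5,6}; box has {1,2,4,5,6} → only 3 remains.
r5c1 = 3 (sole candidate).
r5c2 = 2 (sole candidate).
r5c4 = 6 (sole candidate).
r5c6 = 1 (sole candidate).
r6c6 = 2 (sole candidate).
r1c4 = 4 (sole candidate).
r3c2 = 4 (sole candidate).
r3c3 = 3 (sole candidate).
r4c2 = 6: row 4 has {1,3,4,5}; col 2 has {1,2,3,4,5}; box has {1,3,4,5} → only 6 remains.
r4c3 = 2: row 4 has {1,3,4,5,6}; col 3 has {1,3,4,5,6}; box has {1,3,4,5,6} → only 2 remains.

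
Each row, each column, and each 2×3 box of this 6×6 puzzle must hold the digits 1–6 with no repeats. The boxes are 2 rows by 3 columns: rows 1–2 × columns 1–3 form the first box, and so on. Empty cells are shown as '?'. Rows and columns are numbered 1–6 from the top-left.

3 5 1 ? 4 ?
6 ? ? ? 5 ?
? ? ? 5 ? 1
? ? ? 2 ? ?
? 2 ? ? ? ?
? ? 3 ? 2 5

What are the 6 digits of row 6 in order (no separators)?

163425

R1C4 = 6: row 1 has {1,3,4,5}; col 4 has {2,5}; box has {4,5} → only 6 remains.
R1C6 = 2: row 1 has {1,3,4,5,6}; col 6 has {1,5}; box has {4,5,6} → only 2 remains.
R2C2 = 4: row 2 has {5,6}; col 2 has {2,5}; box has {1,3,5,6} → only 4 remains.
R2C3 = 2: row 2 has {4,5,6}; col 3 has {1,3}; box has {1,3,4,5,6} → only 2 remains.
R2C6 = 3: row 2 has {2,4,5,6}; col 6 has {1,2,5}; box has {2,4,5,6} → only 3 remains.
R2C4 = 1: row 2 has {2,3,4,5,6}; col 4 has {2,5,6}; box has {2,3,4,5,6} → only 1 remains.
R6C4 = 4: row 6 has {2,3,5}; col 4 has {1,2,5,6}; box has {2,5} → only 4 remains.
R5C4 = 3: row 5 has {2}; col 4 has {1,2,4,5,6}; box has {2,4,5} → only 3 remains.
R5C6 = 6: row 5 has {2,3}; col 6 has {1,2,3,5}; box has {2,3,4,5} → only 6 remains.
R6C1 = 1: row 6 has {2,3,4,5}; col 1 has {3,6}; box has {2,3} → only 1 remains.
R6C2 = 6: row 6 has {1,2,3,4,5}; col 2 has {2,4,5}; box has {1,2,3} → only 6 remains.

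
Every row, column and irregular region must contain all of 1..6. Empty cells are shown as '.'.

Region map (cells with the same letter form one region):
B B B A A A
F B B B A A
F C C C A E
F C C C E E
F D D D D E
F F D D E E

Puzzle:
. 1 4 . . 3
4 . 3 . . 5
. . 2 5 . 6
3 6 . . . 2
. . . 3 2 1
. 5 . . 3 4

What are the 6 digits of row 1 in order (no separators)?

R1C5 = 6: row 1 has {1,3,4}; col 5 has {2,3}; region has {3,5} → only 6 remains.
R2C2 = 2 (sole candidate).
R2C4 = 6 (sole candidate).
R2C5 = 1 (sole candidate).
R3C1 = 1 (sole candidate).
R3C5 = 4 (sole candidate).
R4C3 = 1 (sole candidate).
R4C4 = 4 (sole candidate).
R4C5 = 5 (sole candidate).
R5C1 = 6 (sole candidate).
R5C2 = 4 (sole candidate).
R5C3 = 5 (sole candidate).
R6C1 = 2 (sole candidate).
R6C3 = 6 (sole candidate).
R6C4 = 1 (sole candidate).
R1C1 = 5: row 1 has {1,3,4,6}; col 1 has {1,2,3,4,6}; region has {1,2,3,4,6} → only 5 remains.
R1C4 = 2: row 1 has {1,3,4,5,6}; col 4 has {1,3,4,5,6}; region has {1,3,4,5,6} → only 2 remains.

514263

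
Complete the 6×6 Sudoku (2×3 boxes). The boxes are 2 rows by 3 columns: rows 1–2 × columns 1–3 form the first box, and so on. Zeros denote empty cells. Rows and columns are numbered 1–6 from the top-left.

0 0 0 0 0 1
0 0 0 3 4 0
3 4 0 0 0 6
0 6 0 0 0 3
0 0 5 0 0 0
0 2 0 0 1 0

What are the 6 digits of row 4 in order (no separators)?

r4c4 = 4: in row 4, 4 can only go here (every other open cell in that row sees a 4).
r6c3 = 3 (hidden single in row 6).
r5c2 = 1 (sole candidate).
r2c2 = 5 (sole candidate).
r2c6 = 2 (sole candidate).
r5c6 = 4 (sole candidate).
r6c6 = 5 (sole candidate).
r1c2 = 3 (sole candidate).
r5c1 = 6 (sole candidate).
r5c4 = 2 (sole candidate).
r5c5 = 3 (sole candidate).
r6c1 = 4 (sole candidate).
r6c4 = 6 (sole candidate).
r1c1 = 2 (sole candidate).
r1c4 = 5 (sole candidate).
r1c5 = 6 (sole candidate).
r2c1 = 1 (sole candidate).
r2c3 = 6 (sole candidate).
r3c4 = 1 (sole candidate).
r4c1 = 5: row 4 has {3,4,6}; col 1 has {1,2,3,4,6}; box has {3,4,6} → only 5 remains.
r4c5 = 2: row 4 has {3,4,5,6}; col 5 has {1,3,4,6}; box has {1,3,4,6} → only 2 remains.
r1c3 = 4 (sole candidate).
r3c3 = 2 (sole candidate).
r3c5 = 5 (sole candidate).
r4c3 = 1: row 4 has {2,3,4,5,6}; col 3 has {2,3,4,5,6}; box has {2,3,4,5,6} → only 1 remains.

561423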